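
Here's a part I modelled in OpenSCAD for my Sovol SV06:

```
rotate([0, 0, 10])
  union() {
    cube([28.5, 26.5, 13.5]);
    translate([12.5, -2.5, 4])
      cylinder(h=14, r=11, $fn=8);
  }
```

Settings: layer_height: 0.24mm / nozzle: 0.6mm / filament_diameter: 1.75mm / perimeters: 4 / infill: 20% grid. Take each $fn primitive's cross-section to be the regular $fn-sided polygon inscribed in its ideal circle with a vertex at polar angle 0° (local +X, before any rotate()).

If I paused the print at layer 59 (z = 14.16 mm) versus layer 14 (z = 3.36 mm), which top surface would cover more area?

Layer 59 (z = 14.16): the cube does not reach this height (z outside [0, 13.5]); the r=11 cylinder at (12.5, -2.5) gives a regular 8-gon of circumradius 11 (constant along its height) (area = (8/2)·11.000²·sin(360°/8) = 342.24 mm²); Merging all regions: only the r=11 cylinder at (12.5, -2.5) is present, so the union is just that shape — area = 342.24 mm²; (rotated 10° about Z; rotation is an isometry so areas/perimeters/island counts are preserved). So its area = 342.24 mm². Layer 14 (z = 3.36): the cube (footprint 28.5×26.5) is included at this height (area 755.25 mm²); the cylinder at (12.5, -2.5) is absent (z outside [4, 18]); Taking the union: only the 28.5×26.5 cube is present, so the union is just that shape — area = 755.25 mm²; (rotated 10° about Z; rotation is an isometry so areas/perimeters/island counts are preserved). So its area = 755.25 mm². Layer 14 is larger (755.25 vs 342.24 mm²).

layer 14 (z = 3.36 mm)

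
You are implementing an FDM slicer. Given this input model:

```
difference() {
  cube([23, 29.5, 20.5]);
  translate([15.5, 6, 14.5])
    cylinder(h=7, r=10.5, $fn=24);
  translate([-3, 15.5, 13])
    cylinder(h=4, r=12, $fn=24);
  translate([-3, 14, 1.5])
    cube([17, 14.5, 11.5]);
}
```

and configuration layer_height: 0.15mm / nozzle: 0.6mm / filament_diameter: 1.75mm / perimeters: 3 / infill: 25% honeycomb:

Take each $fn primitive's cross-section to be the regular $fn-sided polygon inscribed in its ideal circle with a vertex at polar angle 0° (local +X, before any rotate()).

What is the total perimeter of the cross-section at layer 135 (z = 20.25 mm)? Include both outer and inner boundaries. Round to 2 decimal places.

At z = 20.25 mm: the cube is present — its section is the full 23×29.5 rectangle (perimeter 105.00 mm); the cylinder at (15.5, 6): section is a regular 24-gon, circumradius r=10.5 (perimeter = 2·24·10.500·sin(180°/24) = 65.79 mm); the cylinder at (-3, 15.5) does not reach this height (z outside [13, 17]); the cube at (-3, 14) is absent (z outside [1.5, 13]); Taking the first minus the rest: starting from the 23×29.5 cube, the r=10.5 cylinder at (15.5, 6) partially overlaps it — only the 260.53 mm² overlap (of its 342.42 mm²) is removed, clipping the outline — boundary = 106.88 mm. Overall, the cross-section is a single solid region. Total boundary length (outer) = 106.88 mm.

106.88 mm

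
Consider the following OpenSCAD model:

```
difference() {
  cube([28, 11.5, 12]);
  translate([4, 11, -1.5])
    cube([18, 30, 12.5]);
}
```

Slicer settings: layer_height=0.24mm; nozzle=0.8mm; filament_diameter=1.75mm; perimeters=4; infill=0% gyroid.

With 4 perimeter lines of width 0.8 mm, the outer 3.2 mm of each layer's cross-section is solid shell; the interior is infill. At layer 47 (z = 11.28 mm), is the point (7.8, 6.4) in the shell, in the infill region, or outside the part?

infill

At z = 11.28 mm: the 28×11.5 cube contributes its full rectangle; the cube at (4, 11) is absent (z outside [-1.5, 11]); Subtracting the remaining from the first: none of the subtracted shapes is present at this height, so the 28×11.5 cube is unchanged — 1 connected region. Overall, the cross-section is a single solid region. The nearest boundary edge runs (28.00, 11.50)→(0.00, 11.50); distance from the point to it = 5.10 mm. The point is inside the cross-section and 5.10 mm from the nearest boundary — more than the 3.2 mm shell width (4 × 0.8), so it's in the infill interior.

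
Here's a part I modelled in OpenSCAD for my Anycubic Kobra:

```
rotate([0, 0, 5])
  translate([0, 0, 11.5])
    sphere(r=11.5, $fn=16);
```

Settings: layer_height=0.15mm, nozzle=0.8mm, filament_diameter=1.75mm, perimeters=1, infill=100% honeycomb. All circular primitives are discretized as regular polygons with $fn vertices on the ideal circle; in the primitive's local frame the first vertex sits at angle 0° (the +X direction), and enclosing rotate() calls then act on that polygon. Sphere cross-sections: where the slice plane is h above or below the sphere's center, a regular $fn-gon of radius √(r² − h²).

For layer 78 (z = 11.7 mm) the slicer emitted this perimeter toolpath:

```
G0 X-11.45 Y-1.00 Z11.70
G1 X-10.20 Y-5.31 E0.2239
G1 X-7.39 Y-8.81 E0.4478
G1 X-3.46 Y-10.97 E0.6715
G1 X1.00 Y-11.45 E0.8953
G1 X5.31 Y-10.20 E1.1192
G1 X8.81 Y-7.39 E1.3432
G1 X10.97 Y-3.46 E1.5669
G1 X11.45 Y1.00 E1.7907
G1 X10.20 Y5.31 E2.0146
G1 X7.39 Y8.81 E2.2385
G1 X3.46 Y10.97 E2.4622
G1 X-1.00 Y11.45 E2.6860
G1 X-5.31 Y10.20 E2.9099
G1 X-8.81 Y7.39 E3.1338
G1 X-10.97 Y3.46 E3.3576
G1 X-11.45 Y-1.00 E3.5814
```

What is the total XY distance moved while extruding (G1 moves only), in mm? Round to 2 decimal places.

Sum the Euclidean lengths of each G1 segment: total = 71.79 mm.

71.79 mm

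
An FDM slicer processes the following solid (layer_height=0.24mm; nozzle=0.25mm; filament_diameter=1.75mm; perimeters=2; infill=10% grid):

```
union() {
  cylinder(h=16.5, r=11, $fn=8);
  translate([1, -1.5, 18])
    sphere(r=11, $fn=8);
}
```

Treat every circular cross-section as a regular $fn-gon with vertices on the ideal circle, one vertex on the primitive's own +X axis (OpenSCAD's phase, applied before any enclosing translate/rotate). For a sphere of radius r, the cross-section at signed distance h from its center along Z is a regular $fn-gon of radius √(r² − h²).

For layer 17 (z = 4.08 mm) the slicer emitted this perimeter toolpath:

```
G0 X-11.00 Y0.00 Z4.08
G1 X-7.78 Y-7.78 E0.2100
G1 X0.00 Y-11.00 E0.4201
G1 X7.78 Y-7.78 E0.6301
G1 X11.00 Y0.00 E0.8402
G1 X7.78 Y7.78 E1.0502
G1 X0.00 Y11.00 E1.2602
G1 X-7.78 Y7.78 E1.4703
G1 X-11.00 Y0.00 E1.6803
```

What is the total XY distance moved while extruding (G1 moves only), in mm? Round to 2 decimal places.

Sum the Euclidean lengths of each G1 segment: total = 67.36 mm.

67.36 mm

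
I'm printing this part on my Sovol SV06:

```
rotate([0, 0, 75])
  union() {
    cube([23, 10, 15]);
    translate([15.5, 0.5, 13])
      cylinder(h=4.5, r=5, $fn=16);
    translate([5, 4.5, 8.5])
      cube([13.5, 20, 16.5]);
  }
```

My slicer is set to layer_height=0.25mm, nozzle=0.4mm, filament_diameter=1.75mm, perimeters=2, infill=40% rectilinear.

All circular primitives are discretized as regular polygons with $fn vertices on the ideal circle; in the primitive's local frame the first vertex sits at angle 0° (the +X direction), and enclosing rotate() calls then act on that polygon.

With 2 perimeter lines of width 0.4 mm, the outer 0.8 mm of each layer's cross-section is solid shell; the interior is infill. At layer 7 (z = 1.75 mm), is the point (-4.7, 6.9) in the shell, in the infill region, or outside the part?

infill

At z = 1.75 mm: the 23×10 cube contributes its full rectangle; the cylinder at (15.5, 0.5) does not reach this height (z outside [13, 17.5]); the cube at (5, 4.5) does not reach this height (z outside [8.5, 25]); Merging all regions: only the 23×10 cube is present, so the union is just that shape — 1 connected region; (whole slice rotated 75° about Z — lengths, areas and connectivity unchanged). Overall, the cross-section is a single solid region. Undo the 75° rotation: the query point maps to (5.448, 6.326) in the un-rotated model frame. The nearest boundary edge runs (23.00, 10.00)→(0.00, 10.00); distance from the point to it = 3.67 mm. The point is inside the cross-section and 3.67 mm from the nearest boundary — more than the 0.8 mm shell width (2 × 0.4), so it's in the infill interior.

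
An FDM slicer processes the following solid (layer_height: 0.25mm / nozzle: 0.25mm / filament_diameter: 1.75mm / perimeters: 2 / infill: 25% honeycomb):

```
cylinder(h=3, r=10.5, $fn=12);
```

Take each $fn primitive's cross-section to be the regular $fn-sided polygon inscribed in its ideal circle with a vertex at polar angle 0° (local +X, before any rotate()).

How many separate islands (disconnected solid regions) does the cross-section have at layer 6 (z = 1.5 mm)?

At z = 1.5 mm: the cylinder: section is a regular 12-gon, circumradius r=10.5. Overall, the cross-section is a single solid region. Island count = 1.

1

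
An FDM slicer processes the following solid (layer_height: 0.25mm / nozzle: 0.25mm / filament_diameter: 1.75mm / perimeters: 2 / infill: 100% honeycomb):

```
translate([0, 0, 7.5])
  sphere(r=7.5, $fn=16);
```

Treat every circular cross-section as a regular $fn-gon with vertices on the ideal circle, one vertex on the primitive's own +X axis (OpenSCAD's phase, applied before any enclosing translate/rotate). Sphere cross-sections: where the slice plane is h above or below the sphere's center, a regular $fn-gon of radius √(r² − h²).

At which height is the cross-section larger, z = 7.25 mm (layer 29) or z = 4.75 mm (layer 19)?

Layer 29 (z = 7.25): the r=7.5 sphere contributes a regular 16-gon of circumradius √(7.5²−0.25²) = 7.496 (area = (16/2)·7.496²·sin(360°/16) = 172.02 mm²). So its area = 172.02 mm². Layer 19 (z = 4.75): the sphere: section is a regular 16-gon, circumradius = √(r²−h²) = √(7.5²−2.75²) = 6.978 (area = (16/2)·6.978²·sin(360°/16) = 149.06 mm²). So its area = 149.06 mm². Layer 29 is larger (172.02 vs 149.06 mm²).

layer 29 (z = 7.25 mm)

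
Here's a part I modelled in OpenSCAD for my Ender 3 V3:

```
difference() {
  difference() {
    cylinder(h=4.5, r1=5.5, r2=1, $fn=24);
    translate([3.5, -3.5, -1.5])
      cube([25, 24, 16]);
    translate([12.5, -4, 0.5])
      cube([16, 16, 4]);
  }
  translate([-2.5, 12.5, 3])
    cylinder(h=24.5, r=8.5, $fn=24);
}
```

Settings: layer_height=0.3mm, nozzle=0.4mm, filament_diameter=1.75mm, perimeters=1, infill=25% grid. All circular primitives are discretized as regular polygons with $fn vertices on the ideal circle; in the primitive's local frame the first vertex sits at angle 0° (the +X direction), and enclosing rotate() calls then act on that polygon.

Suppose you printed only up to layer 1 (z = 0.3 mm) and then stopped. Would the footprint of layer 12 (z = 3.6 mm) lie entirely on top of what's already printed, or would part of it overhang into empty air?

Compare the two slices. At z = 0.3: the cone (r1=5.5→r2=1) has section circumradius 5.200 here — a regular 24-gon (area = (24/2)·5.200²·sin(360°/24) = 83.98 mm²); the cube at (3.5, -3.5) is present — its section is the full 25×24 rectangle (area 600.00 mm²); the cube at (12.5, -4) is not intersected at this z (z outside [0.5, 4.5]); Taking the first minus the rest: starting from the cone (83.98 mm²), the 25×24 cube at (3.5, -3.5) partially overlaps it — only the 8.75 mm² overlap (of its 600.00 mm²) is removed, clipping the outline — area = 75.24 mm²; the cylinder at (-2.5, 12.5) is absent (z outside [3, 27.5]); Taking the first minus the rest: none of the subtracted shapes is present at this height, so the result so far is unchanged — area = 75.24 mm². At z = 3.6: the cone: at t=0.800 of its height the radius interpolates to r₁+(r₂−r₁)t = 1.900, giving a regular 24-gon of that circumradius (area = (24/2)·1.900²·sin(360°/24) = 11.21 mm²); the cube at (3.5, -3.5) (footprint 25×24) is included at this height (area 600.00 mm²); the cube at (12.5, -4) (footprint 16×16) is included at this height (area 256.00 mm²); After the difference (first − rest): starting from the cone (11.21 mm²), the 25×24 cube at (3.5, -3.5) misses the remaining region (no effect); the 16×16 cube at (12.5, -4) misses the remaining region (no effect) — area = 11.21 mm²; the r=8.5 cylinder at (-2.5, 12.5) gives a regular 24-gon of circumradius 8.5 (constant along its height) (area = (24/2)·8.500²·sin(360°/24) = 224.40 mm²); Taking the first minus the rest: starting from that combined region (11.21 mm²), the r=8.5 cylinder at (-2.5, 12.5) misses the remaining region (no effect) — area = 11.21 mm². Checking containment: the cross-section at z = 3.6 is a subset of the cross-section at z = 0.3.

entirely on top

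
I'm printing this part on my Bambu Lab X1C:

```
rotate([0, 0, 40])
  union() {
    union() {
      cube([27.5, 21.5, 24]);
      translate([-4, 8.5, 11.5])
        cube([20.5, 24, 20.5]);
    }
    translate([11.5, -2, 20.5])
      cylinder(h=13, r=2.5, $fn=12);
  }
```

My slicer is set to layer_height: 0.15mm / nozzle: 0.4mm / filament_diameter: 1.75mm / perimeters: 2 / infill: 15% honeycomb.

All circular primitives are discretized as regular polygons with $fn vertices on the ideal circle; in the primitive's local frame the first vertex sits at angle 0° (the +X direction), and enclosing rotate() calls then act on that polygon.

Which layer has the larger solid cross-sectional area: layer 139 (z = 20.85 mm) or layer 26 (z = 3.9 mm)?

layer 139 (z = 20.85 mm)

Layer 139 (z = 20.85): the 27.5×21.5 cube contributes its full rectangle (area 591.25 mm²); the 20.5×24 cube at (-4, 8.5) contributes its full rectangle (area 492.00 mm²); Combining (union): the regions partially overlap — summed areas 1083.25 mm² minus the doubly-counted overlap 214.50 mm² gives 868.75 mm² — area = 868.75 mm²; the cylinder at (11.5, -2): section is a regular 12-gon, circumradius r=2.5 (area = (12/2)·2.500²·sin(360°/12) = 18.75 mm²); Merging all regions: the regions partially overlap — summed areas 887.50 mm² minus the doubly-counted overlap 0.86 mm² gives 886.64 mm² — area = 886.64 mm²; (whole slice rotated 40° about Z — lengths, areas and connectivity unchanged). So its area = 886.64 mm². Layer 26 (z = 3.9): the cube is present — its section is the full 27.5×21.5 rectangle (area 591.25 mm²); the cube at (-4, 8.5) is absent (z outside [11.5, 32]); Merging all regions: only the 27.5×21.5 cube is present, so the union is just that shape — area = 591.25 mm²; the cylinder at (11.5, -2) does not reach this height (z outside [20.5, 33.5]); Combining (union): only that combined region is present, so the union is just that shape — area = 591.25 mm²; (rotated 40° about Z; rotation is an isometry so areas/perimeters/island counts are preserved). So its area = 591.25 mm². Layer 139 is larger (886.64 vs 591.25 mm²).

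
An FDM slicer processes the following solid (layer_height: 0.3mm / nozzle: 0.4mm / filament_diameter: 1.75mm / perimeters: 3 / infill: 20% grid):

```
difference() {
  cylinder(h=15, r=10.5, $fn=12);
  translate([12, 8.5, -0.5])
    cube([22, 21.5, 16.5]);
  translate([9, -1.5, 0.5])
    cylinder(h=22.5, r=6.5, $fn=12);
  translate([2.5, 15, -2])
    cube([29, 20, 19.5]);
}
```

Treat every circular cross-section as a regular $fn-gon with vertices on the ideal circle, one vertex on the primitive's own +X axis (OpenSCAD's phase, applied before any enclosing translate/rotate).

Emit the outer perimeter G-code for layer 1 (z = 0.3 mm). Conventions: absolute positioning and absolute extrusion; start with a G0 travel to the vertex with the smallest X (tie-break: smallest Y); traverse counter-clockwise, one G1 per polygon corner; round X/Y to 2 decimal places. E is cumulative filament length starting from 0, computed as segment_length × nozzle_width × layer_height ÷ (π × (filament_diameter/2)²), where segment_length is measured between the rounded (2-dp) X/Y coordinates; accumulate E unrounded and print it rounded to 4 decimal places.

At z = 0.3 mm: the r=10.5 cylinder contributes a regular 12-gon of circumradius 10.5; the 22×21.5 cube at (12, 8.5) contributes its full rectangle; the cylinder at (9, -1.5) is not intersected at this z (z outside [0.5, 23]); the cube at (2.5, 15) is present — its section is the full 29×20 rectangle; Taking the first minus the rest: starting from the r=10.5 cylinder, the 22×21.5 cube at (12, 8.5) misses the remaining region (no effect); the 29×20 cube at (2.5, 15) misses the remaining region (no effect) — 1 connected region. The outline is a single polygon with 12 vertices. Extrusion per mm of travel: 0.4 × 0.3 / (π × 0.875²) = 0.049890. Accumulating E over each segment gives final E = 3.2534.

G0 X-10.50 Y0.00 Z0.30
G1 X-9.09 Y-5.25 E0.2712
G1 X-5.25 Y-9.09 E0.5421
G1 X0.00 Y-10.50 E0.8133
G1 X5.25 Y-9.09 E1.0845
G1 X9.09 Y-5.25 E1.3555
G1 X10.50 Y0.00 E1.6267
G1 X9.09 Y5.25 E1.8979
G1 X5.25 Y9.09 E2.1688
G1 X0.00 Y10.50 E2.4400
G1 X-5.25 Y9.09 E2.7112
G1 X-9.09 Y5.25 E2.9822
G1 X-10.50 Y0.00 E3.2534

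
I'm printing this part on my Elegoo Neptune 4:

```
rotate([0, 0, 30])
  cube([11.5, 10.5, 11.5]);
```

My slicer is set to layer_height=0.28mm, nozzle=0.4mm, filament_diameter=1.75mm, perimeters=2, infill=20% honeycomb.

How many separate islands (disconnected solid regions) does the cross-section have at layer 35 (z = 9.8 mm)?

1

At z = 9.8 mm: the 11.5×10.5 cube contributes its full rectangle; (whole slice rotated 30° about Z — lengths, areas and connectivity unchanged). Overall, the cross-section is a single solid region. Island count = 1.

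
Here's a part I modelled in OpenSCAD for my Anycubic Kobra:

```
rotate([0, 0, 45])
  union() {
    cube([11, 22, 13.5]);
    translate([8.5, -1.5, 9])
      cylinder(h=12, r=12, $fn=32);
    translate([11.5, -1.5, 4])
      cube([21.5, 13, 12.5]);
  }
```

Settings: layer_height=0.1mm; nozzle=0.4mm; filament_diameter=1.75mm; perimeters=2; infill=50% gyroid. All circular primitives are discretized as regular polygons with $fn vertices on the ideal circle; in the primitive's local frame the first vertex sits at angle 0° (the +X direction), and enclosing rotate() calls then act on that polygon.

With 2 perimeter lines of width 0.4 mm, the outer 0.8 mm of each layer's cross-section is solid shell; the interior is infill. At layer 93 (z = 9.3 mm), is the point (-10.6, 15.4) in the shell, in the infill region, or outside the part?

At z = 9.3 mm: the cube (footprint 11×22) is included at this height; the r=12 cylinder at (8.5, -1.5) contributes a regular 32-gon of circumradius 12; the 21.5×13 cube at (11.5, -1.5) contributes its full rectangle; Merging all regions: the regions partially overlap (shared area 182.36 mm²), so overlapping operands fuse into one piece — 1 connected region; (whole slice rotated 45° about Z — lengths, areas and connectivity unchanged). Overall, the cross-section is a single solid region. Undo the 45° rotation: the query point maps to (3.394, 18.385) in the un-rotated model frame. The nearest boundary edge runs (0.00, 6.97)→(0.00, 22.00); distance from the point to it = 3.39 mm. The point is inside the cross-section and 3.39 mm from the nearest boundary — more than the 0.8 mm shell width (2 × 0.4), so it's in the infill interior.

infill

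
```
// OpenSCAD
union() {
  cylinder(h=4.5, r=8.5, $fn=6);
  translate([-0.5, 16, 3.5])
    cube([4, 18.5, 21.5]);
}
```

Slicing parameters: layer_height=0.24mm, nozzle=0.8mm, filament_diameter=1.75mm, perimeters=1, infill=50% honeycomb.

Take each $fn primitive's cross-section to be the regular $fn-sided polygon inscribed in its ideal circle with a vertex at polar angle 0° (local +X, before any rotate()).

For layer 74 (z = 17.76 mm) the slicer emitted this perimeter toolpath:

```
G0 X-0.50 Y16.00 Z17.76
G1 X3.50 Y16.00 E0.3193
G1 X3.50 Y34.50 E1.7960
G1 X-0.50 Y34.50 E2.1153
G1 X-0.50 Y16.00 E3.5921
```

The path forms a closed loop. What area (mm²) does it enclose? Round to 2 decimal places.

74.00 mm²

Apply the shoelace formula to the sequence of (X, Y) vertices; enclosed area = 74.00 mm².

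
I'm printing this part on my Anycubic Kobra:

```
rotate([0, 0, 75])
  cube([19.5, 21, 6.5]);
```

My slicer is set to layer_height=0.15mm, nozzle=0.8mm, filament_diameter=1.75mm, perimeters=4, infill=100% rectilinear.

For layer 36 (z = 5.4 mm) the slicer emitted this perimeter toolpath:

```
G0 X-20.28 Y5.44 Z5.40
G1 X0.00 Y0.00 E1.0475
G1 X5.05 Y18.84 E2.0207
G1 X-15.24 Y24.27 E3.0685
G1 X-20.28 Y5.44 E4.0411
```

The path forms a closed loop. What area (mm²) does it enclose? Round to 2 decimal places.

409.49 mm²

Apply the shoelace formula to the sequence of (X, Y) vertices; enclosed area = 409.49 mm².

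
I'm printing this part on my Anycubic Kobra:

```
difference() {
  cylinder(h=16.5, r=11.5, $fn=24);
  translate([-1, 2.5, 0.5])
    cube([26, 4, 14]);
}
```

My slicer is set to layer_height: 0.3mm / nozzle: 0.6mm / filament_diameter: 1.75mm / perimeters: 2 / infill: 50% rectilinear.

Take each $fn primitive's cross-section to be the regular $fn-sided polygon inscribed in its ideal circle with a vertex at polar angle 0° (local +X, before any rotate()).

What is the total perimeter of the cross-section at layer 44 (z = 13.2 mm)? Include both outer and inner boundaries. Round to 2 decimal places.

94.18 mm

At z = 13.2 mm: the cylinder: section is a regular 24-gon, circumradius r=11.5 (perimeter = 2·24·11.500·sin(180°/24) = 72.05 mm); the cube at (-1, 2.5) (footprint 26×4) is included at this height (perimeter 60.00 mm); Subtracting the remaining from the first: starting from the r=11.5 cylinder, the 26×4 cube at (-1, 2.5) partially overlaps it — only the 45.78 mm² overlap (of its 104.00 mm²) is removed, clipping the outline — boundary = 94.18 mm. Overall, the cross-section is a single solid region. Total boundary length (outer) = 94.18 mm.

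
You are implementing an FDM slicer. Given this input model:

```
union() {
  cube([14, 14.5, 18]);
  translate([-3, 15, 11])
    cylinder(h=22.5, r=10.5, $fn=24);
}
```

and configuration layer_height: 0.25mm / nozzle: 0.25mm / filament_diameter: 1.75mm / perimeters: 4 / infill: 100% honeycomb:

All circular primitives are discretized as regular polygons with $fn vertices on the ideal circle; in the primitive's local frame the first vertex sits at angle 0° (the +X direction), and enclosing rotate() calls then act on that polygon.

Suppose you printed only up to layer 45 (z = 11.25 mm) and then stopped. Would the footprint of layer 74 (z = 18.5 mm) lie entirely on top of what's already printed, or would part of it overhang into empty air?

Compare the two slices. At z = 11.25: the cube is present — its section is the full 14×14.5 rectangle (area 203.00 mm²); the r=10.5 cylinder at (-3, 15) gives a regular 24-gon of circumradius 10.5 (constant along its height) (area = (24/2)·10.500²·sin(360°/24) = 342.42 mm²); Merging all regions: the regions partially overlap — summed areas 545.42 mm² minus the doubly-counted overlap 50.97 mm² gives 494.44 mm² — area = 494.44 mm². At z = 18.5: the cube does not reach this height (z outside [0, 18]); the r=10.5 cylinder at (-3, 15) contributes a regular 24-gon of circumradius 10.5 (area = (24/2)·10.500²·sin(360°/24) = 342.42 mm²); Combining (union): only the r=10.5 cylinder at (-3, 15) is present, so the union is just that shape — area = 342.42 mm². Checking containment: the cross-section at z = 18.5 is a subset of the cross-section at z = 11.25.

entirely on top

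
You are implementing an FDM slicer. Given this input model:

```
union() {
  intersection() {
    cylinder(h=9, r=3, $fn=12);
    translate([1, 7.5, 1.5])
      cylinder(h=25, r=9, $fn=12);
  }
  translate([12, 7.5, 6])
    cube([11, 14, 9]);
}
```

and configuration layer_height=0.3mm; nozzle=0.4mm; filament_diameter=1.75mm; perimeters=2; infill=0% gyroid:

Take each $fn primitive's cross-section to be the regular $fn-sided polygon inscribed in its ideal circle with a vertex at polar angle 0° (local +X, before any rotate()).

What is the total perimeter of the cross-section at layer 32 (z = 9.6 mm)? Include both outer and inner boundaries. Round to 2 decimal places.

50.00 mm

At z = 9.6 mm: the cylinder is absent (z outside [0, 9]); the r=9 cylinder at (1, 7.5) gives a regular 12-gon of circumradius 9 (constant along its height) (perimeter = 2·12·9.000·sin(180°/12) = 55.90 mm); After intersecting: at least one operand is absent at this height, so nothing remains; the cube at (12, 7.5) (footprint 11×14) is included at this height (perimeter 50.00 mm); Combining (union): only the 11×14 cube at (12, 7.5) is present, so the union is just that shape — boundary = 50.00 mm. Overall, the cross-section is a single solid region. Total boundary length (outer) = 50.00 mm.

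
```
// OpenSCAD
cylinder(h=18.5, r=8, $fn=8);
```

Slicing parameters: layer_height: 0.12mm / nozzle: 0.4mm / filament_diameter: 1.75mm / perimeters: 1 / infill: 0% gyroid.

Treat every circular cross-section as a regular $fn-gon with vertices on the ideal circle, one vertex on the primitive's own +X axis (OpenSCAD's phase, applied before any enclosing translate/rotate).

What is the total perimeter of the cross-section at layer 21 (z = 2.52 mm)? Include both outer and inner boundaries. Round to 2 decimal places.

At z = 2.52 mm: the r=8 cylinder contributes a regular 8-gon of circumradius 8 (perimeter = 2·8·8.000·sin(180°/8) = 48.98 mm). Overall, the cross-section is a single solid region. Total boundary length (outer) = 48.98 mm.

48.98 mm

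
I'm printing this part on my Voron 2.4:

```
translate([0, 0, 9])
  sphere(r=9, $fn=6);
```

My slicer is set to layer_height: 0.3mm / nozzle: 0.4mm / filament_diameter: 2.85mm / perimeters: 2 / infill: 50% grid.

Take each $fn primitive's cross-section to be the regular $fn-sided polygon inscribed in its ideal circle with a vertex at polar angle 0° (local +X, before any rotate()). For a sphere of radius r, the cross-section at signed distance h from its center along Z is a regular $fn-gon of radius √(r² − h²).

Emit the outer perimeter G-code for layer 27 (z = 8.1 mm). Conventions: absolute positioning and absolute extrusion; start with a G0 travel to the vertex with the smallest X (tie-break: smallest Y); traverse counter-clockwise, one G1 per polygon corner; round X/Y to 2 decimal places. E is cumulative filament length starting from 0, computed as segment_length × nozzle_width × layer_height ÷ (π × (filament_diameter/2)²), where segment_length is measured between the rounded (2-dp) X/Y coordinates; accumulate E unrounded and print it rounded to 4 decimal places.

At z = 8.1 mm: the r=9 sphere slices to a regular 6-gon of circumradius 8.955 (√(r²−h²) with h=0.9 from center). The outline is a single polygon with 6 vertices. Extrusion per mm of travel: 0.4 × 0.3 / (π × 1.425²) = 0.018811. Accumulating E over each segment gives final E = 1.0109.

G0 X-8.95 Y0.00 Z8.10
G1 X-4.48 Y-7.76 E0.1685
G1 X4.48 Y-7.76 E0.3370
G1 X8.95 Y0.00 E0.5055
G1 X4.48 Y7.76 E0.6739
G1 X-4.48 Y7.76 E0.8425
G1 X-8.95 Y0.00 E1.0109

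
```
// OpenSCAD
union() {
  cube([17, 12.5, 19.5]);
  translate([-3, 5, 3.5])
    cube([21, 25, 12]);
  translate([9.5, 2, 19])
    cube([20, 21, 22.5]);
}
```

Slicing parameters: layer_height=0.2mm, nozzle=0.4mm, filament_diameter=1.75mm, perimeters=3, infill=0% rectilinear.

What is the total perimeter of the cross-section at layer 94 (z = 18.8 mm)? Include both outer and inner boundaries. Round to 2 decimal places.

59.00 mm

At z = 18.8 mm: the 17×12.5 cube contributes its full rectangle (perimeter 59.00 mm); the cube at (-3, 5) does not reach this height (z outside [3.5, 15.5]); the cube at (9.5, 2) does not reach this height (z outside [19, 41.5]); Combining (union): only the 17×12.5 cube is present, so the union is just that shape — boundary = 59.00 mm. Overall, the cross-section is a single solid region. Total boundary length (outer) = 59.00 mm.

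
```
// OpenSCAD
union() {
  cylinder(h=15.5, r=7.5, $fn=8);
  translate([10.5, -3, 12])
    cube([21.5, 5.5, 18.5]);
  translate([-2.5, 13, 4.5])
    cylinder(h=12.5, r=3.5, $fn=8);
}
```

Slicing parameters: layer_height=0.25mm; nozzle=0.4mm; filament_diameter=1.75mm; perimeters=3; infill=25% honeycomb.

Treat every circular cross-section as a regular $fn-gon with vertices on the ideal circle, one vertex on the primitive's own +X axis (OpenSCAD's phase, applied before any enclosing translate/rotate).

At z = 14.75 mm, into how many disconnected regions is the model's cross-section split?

3

At z = 14.75 mm: the cylinder: section is a regular 8-gon, circumradius r=7.5; the cube at (10.5, -3) is present — its section is the full 21.5×5.5 rectangle; the cylinder at (-2.5, 13): section is a regular 8-gon, circumradius r=3.5; Combining (union): the 3 present regions are separate (no shared area or edge), so areas and boundary lengths simply add and each stays a separate island — 3 connected regions. The result has 3 disconnected regions.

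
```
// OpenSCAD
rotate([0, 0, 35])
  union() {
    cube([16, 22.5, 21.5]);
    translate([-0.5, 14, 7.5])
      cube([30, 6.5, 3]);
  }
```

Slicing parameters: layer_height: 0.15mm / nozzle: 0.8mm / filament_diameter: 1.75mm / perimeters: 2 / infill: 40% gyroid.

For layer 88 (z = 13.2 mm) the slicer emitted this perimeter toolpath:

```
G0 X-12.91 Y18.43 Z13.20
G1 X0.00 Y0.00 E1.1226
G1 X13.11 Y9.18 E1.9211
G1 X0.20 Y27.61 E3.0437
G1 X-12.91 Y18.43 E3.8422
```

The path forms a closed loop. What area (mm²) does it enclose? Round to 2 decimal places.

Apply the shoelace formula to the sequence of (X, Y) vertices; enclosed area = 360.13 mm².

360.13 mm²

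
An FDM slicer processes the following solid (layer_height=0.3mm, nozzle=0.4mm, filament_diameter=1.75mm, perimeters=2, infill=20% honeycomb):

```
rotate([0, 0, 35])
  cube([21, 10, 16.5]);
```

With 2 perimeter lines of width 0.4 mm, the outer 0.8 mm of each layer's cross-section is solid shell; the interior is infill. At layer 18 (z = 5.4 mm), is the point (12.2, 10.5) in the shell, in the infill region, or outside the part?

At z = 5.4 mm: the 21×10 cube contributes its full rectangle; (rotated 35° about Z; rotation is an isometry so areas/perimeters/island counts are preserved). Overall, the cross-section is a single solid region. Undo the 35° rotation: the query point maps to (16.016, 1.603) in the un-rotated model frame. The nearest boundary edge runs (0.00, 0.00)→(21.00, 0.00); distance from the point to it = 1.60 mm. The point is inside the cross-section and 1.60 mm from the nearest boundary — more than the 0.8 mm shell width (2 × 0.4), so it's in the infill interior.

infill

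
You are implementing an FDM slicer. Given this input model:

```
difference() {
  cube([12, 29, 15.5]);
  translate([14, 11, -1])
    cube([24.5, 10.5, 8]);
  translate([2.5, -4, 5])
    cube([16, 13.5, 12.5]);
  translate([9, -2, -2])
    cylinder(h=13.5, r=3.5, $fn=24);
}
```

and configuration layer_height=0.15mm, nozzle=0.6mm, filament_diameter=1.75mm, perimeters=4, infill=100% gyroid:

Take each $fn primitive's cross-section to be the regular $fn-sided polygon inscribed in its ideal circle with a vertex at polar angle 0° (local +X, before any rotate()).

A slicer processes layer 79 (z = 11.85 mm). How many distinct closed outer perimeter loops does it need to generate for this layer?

1

At z = 11.85 mm: the cube is present — its section is the full 12×29 rectangle; the cube at (14, 11) is not intersected at this z (z outside [-1, 7]); the cube at (2.5, -4) is present — its section is the full 16×13.5 rectangle; the cylinder at (9, -2) is absent (z outside [-2, 11.5]); Subtracting the remaining from the first: starting from the 12×29 cube, the 16×13.5 cube at (2.5, -4) partially overlaps it — only the 90.25 mm² overlap (of its 216.00 mm²) is removed, clipping the outline — 1 connected region. The result has 1 disconnected region.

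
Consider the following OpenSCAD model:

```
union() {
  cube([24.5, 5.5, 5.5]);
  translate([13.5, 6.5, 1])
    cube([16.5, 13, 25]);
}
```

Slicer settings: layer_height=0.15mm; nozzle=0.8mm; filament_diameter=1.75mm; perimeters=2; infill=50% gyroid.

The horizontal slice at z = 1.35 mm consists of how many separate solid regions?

At z = 1.35 mm: the cube is present — its section is the full 24.5×5.5 rectangle; the cube at (13.5, 6.5) (footprint 16.5×13) is included at this height; Merging all regions: the 2 present regions are separate (no shared area or edge), so areas and boundary lengths simply add and each stays a separate island — 2 connected regions. The result has 2 disconnected regions.

2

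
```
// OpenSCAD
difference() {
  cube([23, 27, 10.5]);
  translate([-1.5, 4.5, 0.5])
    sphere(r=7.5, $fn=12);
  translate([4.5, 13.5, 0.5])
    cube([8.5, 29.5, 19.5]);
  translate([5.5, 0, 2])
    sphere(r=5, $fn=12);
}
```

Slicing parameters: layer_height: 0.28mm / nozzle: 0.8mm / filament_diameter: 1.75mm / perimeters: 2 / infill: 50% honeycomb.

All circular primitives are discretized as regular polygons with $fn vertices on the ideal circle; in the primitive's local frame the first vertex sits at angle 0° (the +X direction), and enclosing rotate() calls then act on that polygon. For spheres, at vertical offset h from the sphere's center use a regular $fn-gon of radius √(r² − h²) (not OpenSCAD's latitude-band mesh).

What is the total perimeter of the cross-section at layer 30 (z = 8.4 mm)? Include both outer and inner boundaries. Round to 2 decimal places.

At z = 8.4 mm: the 23×27 cube contributes its full rectangle (perimeter 100.00 mm); the sphere at (-1.5, 4.5) is not intersected at this z (|z−center|=7.900 > r=7.5); the cube at (4.5, 13.5) (footprint 8.5×29.5) is included at this height (perimeter 76.00 mm); the sphere at (5.5, 0) is not intersected at this z (|z−center|=6.400 > r=5); Subtracting the remaining from the first: starting from the 23×27 cube, the 8.5×29.5 cube at (4.5, 13.5) partially overlaps it — only the 114.75 mm² overlap (of its 250.75 mm²) is removed, clipping the outline — boundary = 127.00 mm. Overall, the cross-section is a single solid region. Total boundary length (outer) = 127.00 mm.

127.00 mm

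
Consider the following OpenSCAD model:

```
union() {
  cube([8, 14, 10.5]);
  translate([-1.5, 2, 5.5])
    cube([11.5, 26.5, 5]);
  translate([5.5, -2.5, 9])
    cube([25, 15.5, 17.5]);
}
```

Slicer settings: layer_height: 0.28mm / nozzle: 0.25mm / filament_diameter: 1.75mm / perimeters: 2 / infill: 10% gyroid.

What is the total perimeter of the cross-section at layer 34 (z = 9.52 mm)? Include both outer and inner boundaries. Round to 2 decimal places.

At z = 9.52 mm: the 8×14 cube contributes its full rectangle (perimeter 44.00 mm); the 11.5×26.5 cube at (-1.5, 2) contributes its full rectangle (perimeter 76.00 mm); the 25×15.5 cube at (5.5, -2.5) contributes its full rectangle (perimeter 81.00 mm); Merging all regions: the regions partially overlap (shared area 150.50 mm²), so the edge portions inside another operand are dropped and the merged outline is re-measured after clipping — boundary = 126.00 mm. Overall, the cross-section is a single solid region. Total boundary length (outer) = 126.00 mm.

126.00 mm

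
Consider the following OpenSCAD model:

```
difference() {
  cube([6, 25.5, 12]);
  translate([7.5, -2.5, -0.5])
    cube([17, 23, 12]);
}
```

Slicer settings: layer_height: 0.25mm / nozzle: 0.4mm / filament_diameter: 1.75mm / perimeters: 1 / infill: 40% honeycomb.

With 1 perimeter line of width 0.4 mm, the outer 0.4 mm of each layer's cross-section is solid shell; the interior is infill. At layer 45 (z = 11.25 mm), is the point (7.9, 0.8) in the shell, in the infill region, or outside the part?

At z = 11.25 mm: the 6×25.5 cube contributes its full rectangle; the cube at (7.5, -2.5) is present — its section is the full 17×23 rectangle; After the difference (first − rest): starting from the 6×25.5 cube, the 17×23 cube at (7.5, -2.5) misses the remaining region (no effect) — 1 connected region. Overall, the cross-section is a single solid region. The nearest boundary edge runs (6.00, 25.50)→(6.00, 0.00); distance from the point to it = 1.90 mm. The point is not inside any of the regions above, so it lies outside the cross-section (1.90 mm from the nearest boundary).

outside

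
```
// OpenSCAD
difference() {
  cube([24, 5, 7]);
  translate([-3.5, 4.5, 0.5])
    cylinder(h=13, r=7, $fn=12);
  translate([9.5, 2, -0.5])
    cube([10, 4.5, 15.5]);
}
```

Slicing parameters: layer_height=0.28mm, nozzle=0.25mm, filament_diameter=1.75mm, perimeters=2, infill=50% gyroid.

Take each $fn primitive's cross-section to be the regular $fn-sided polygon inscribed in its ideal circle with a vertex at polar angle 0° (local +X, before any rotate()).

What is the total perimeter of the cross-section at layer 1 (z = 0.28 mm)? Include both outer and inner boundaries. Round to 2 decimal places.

At z = 0.28 mm: the cube is present — its section is the full 24×5 rectangle (perimeter 58.00 mm); the cylinder at (-3.5, 4.5) is absent (z outside [0.5, 13.5]); the cube at (9.5, 2) (footprint 10×4.5) is included at this height (perimeter 29.00 mm); Taking the first minus the rest: starting from the 24×5 cube, the 10×4.5 cube at (9.5, 2) partially overlaps it — only the 30.00 mm² overlap (of its 45.00 mm²) is removed, clipping the outline — boundary = 64.00 mm. Overall, the cross-section is a single solid region. Total boundary length (outer) = 64.00 mm.

64.00 mm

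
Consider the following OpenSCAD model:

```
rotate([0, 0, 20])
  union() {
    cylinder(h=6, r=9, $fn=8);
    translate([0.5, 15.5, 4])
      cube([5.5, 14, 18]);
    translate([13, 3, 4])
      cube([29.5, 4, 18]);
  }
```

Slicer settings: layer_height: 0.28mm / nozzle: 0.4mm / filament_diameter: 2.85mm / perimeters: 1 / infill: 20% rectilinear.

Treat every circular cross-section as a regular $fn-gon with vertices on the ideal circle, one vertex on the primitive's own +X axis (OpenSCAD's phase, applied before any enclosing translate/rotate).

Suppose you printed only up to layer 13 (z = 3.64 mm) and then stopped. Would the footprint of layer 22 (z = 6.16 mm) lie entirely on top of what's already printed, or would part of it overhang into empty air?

Compare the two slices. At z = 3.64: the r=9 cylinder gives a regular 8-gon of circumradius 9 (constant along its height) (area = (8/2)·9.000²·sin(360°/8) = 229.10 mm²); the cube at (0.5, 15.5) is absent (z outside [4, 22]); the cube at (13, 3) does not reach this height (z outside [4, 22]); Merging all regions: only the r=9 cylinder is present, so the union is just that shape — area = 229.10 mm²; (rotated 20° about Z; rotation is an isometry so areas/perimeters/island counts are preserved). At z = 6.16: the cylinder is absent (z outside [0, 6]); the 5.5×14 cube at (0.5, 15.5) contributes its full rectangle (area 77.00 mm²); the 29.5×4 cube at (13, 3) contributes its full rectangle (area 118.00 mm²); Merging all regions: the 2 present regions are separate (no shared area or edge), so areas and boundary lengths simply add and each stays a separate island — area = 195.00 mm²; (whole slice rotated 20° about Z — lengths, areas and connectivity unchanged). Checking containment: at z = 6.16 the cross-section extends beyond the z = 3.64 cross-section by about 195.00 mm².

part overhangs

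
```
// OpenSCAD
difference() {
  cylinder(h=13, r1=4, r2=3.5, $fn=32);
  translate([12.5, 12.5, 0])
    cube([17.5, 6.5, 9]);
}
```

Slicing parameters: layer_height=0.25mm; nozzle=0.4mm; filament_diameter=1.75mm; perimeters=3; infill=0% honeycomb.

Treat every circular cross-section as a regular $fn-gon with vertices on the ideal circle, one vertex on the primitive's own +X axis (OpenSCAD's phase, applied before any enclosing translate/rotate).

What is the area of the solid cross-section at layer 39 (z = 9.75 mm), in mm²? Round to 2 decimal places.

At z = 9.75 mm: the cone contributes a regular 32-gon of circumradius 3.625 (interpolated between r1=4 and r2=3.5 at t=0.750) (area = (32/2)·3.625²·sin(360°/32) = 41.02 mm²); the cube at (12.5, 12.5) does not reach this height (z outside [0, 9]); Subtracting the remaining from the first: none of the subtracted shapes is present at this height, so the cone is unchanged — area = 41.02 mm². Overall, the cross-section is a single solid region. Net area = 41.02 mm².

41.02 mm²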